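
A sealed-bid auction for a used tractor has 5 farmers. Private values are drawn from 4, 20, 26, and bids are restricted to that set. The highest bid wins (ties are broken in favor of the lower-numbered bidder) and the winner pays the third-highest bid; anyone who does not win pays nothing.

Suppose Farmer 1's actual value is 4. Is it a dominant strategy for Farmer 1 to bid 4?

Yes

Check each profile of the others' bids and compare truth against every alternative bid.
Others bid (4, 4, 20, 20): truth gives 0, best alternative gives -16.
Others bid (4, 20, 4, 20): truth gives 0, best alternative gives -16.
Others bid (4, 20, 20, 4): truth gives 0, best alternative gives -16.
Others bid (4, 20, 20, 20): truth gives 0, best alternative gives -16.
Others bid (20, 4, 4, 20): truth gives 0, best alternative gives -16.
Others bid (20, 4, 20, 4): truth gives 0, best alternative gives -16.
(Remaining 75 profiles checked similarly; truth is weakly best in each.)
In every case the truthful bid is at least as good as any alternative, so it is a dominant strategy.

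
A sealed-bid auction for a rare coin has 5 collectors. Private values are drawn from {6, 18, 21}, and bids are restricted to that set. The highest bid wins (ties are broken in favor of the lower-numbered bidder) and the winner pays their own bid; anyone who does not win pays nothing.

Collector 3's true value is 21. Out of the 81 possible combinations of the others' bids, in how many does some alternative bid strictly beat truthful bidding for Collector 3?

Others bid (6, 6, 6, 6): truth gives 0; bid 18 gives 3 > 0. Violating.
Others bid (6, 6, 6, 18): truth gives 0; bid 18 gives 3 > 0. Violating.
Others bid (6, 6, 18, 6): truth gives 0; bid 18 gives 3 > 0. Violating.
Others bid (6, 6, 18, 18): truth gives 0; bid 18 gives 3 > 0. Violating.
Others bid (6, 6, 6, 21): truth gives 0; no alternative beats it.
Others bid (6, 6, 18, 21): truth gives 0; no alternative beats it.
(Checking all 81 profiles: 4 have a profitable deviation, 77 do not.)

4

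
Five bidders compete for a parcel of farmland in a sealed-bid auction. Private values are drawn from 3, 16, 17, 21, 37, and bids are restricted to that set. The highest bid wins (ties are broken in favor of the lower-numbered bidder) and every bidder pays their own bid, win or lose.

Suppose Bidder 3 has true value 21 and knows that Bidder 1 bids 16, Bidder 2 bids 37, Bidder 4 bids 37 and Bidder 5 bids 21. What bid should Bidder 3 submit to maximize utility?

Bid 3: loses but pays 3, utility -3.
Bid 16: loses but pays 16, utility -16.
Bid 17: loses but pays 17, utility -17.
Bid 21: loses but pays 21, utility -21.
Bid 37: loses but pays 37, utility -37.
The best choice is 3 with utility -3.

3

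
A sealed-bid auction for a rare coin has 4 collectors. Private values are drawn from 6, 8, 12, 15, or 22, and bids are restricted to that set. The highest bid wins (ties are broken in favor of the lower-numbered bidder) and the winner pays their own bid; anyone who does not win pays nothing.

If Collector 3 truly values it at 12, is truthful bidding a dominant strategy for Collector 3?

No

Consider the case where Collector 1 bids 6, Collector 2 bids 6 and Collector 4 bids 6.
Truthful bid 12: wins, pays 12, utility 12 - 12 = 0.
Bid 8 instead: wins, pays 8, utility 12 - 8 = 4.
Since 4 > 0, bidding 8 is strictly better here, so truthful bidding is not dominant.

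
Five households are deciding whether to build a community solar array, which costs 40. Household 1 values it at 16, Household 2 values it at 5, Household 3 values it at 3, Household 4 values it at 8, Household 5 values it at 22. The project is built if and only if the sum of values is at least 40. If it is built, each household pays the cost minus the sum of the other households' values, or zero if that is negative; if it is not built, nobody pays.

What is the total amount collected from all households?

10

Total value 54 ≥ cost 40, so it is built.
Household 1: others sum to 38; max(0, 40 - 38) = 2.
Household 2: others sum to 49; max(0, 40 - 49) = 0.
Household 3: others sum to 51; max(0, 40 - 51) = 0.
Household 4: others sum to 46; max(0, 40 - 46) = 0.
Household 5: others sum to 32; max(0, 40 - 32) = 8.
Total collected = 2 + 0 + 0 + 0 + 8 = 10.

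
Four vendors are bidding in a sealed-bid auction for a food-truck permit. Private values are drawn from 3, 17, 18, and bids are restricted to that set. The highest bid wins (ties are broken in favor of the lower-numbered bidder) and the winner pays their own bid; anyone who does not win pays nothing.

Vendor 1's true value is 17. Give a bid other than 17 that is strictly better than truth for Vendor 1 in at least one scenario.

3

Suppose Vendor 2 bids 3, Vendor 3 bids 3 and Vendor 4 bids 3.
Bid 17: wins, pays 17, utility 17 - 17 = 0.
Bid 3: wins, pays 3, utility 17 - 3 = 14.
So bidding 3 beats truth here (14 > 0).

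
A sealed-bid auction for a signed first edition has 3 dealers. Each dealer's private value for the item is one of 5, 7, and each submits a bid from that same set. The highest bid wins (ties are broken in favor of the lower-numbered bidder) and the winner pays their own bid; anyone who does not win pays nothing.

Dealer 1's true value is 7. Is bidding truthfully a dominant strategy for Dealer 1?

No

Consider the case where Dealer 2 bids 5 and Dealer 3 bids 5.
Truthful bid 7: wins, pays 7, utility 7 - 7 = 0.
Bid 5 instead: wins, pays 5, utility 7 - 5 = 2.
Since 2 > 0, bidding 5 is strictly better here, so truthful bidding is not dominant.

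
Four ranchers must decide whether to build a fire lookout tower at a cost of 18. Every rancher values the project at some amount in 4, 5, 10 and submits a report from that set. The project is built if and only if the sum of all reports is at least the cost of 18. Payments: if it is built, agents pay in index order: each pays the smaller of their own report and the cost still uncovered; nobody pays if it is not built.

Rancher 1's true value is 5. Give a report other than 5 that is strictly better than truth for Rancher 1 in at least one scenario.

4

Suppose Rancher 2 reports 4, Rancher 3 reports 4 and Rancher 4 reports 10.
Report 5: project built, pays 5, utility 5 - 5 = 0.
Report 4: project built, pays 4, utility 5 - 4 = 1.
So reporting 4 beats truth here (1 > 0).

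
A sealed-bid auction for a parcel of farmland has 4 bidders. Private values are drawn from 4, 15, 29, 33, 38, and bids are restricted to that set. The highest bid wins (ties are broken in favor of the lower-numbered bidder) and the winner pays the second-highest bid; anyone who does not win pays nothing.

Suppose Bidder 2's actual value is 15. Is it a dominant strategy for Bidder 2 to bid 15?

Yes

Check each profile of the others' bids and compare truth against every alternative bid.
Others bid (4, 4, 4): truth gives 11, best alternative gives 11.
Others bid (4, 4, 15): truth gives 0, best alternative gives 0.
Others bid (4, 4, 29): truth gives 0, best alternative gives 0.
Others bid (4, 4, 33): truth gives 0, best alternative gives 0.
Others bid (4, 4, 38): truth gives 0, best alternative gives 0.
Others bid (4, 15, 4): truth gives 0, best alternative gives 0.
(Remaining 119 profiles checked similarly; truth is weakly best in each.)
In every case the truthful bid is at least as good as any alternative, so it is a dominant strategy.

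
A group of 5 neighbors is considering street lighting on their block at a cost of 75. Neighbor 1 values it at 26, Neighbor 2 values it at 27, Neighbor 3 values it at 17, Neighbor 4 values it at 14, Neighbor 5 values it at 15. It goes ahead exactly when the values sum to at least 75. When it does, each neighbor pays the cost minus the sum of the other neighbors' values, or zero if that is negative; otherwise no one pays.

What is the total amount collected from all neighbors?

5

Total value 99 ≥ cost 75, so it is built.
Neighbor 1: others sum to 73; max(0, 75 - 73) = 2.
Neighbor 2: others sum to 72; max(0, 75 - 72) = 3.
Neighbor 3: others sum to 82; max(0, 75 - 82) = 0.
Neighbor 4: others sum to 85; max(0, 75 - 85) = 0.
Neighbor 5: others sum to 84; max(0, 75 - 84) = 0.
Total collected = 2 + 3 + 0 + 0 + 0 = 5.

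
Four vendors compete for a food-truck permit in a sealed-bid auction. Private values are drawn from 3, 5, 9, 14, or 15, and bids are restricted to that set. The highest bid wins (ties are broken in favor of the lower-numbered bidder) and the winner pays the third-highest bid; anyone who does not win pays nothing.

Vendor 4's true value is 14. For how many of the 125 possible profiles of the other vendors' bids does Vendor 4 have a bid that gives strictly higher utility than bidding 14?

27

Others bid (3, 3, 14): truth gives 0; bid 15 gives 11 > 0. Violating.
Others bid (3, 5, 14): truth gives 0; bid 15 gives 9 > 0. Violating.
Others bid (3, 9, 14): truth gives 0; bid 15 gives 5 > 0. Violating.
Others bid (3, 14, 3): truth gives 0; bid 15 gives 11 > 0. Violating.
Others bid (3, 3, 3): truth gives 11; no alternative beats it.
Others bid (3, 3, 5): truth gives 11; no alternative beats it.
(Checking all 125 profiles: 27 have a profitable deviation, 98 do not.)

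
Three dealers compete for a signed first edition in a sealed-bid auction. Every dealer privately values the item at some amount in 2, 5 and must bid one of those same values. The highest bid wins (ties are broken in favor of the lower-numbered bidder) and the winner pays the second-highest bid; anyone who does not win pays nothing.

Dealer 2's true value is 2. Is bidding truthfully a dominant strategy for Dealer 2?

Yes

Check each profile of the others' bids and compare truth against every alternative bid.
Others bid (2, 5): truth gives 0, best alternative gives -3.
Others bid (2, 2): truth gives 0, best alternative gives 0.
Others bid (5, 2): truth gives 0, best alternative gives 0.
Others bid (5, 5): truth gives 0, best alternative gives 0.
In every case the truthful bid is at least as good as any alternative, so it is a dominant strategy.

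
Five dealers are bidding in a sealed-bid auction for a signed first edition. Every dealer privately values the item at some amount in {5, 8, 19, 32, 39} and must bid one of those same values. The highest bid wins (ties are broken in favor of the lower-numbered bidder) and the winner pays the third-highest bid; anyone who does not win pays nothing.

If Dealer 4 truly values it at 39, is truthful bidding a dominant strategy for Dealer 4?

Yes

Check each profile of the others' bids and compare truth against every alternative bid.
Others bid (5, 5, 5, 39): truth gives 34, best alternative gives 0.
Others bid (5, 5, 32, 5): truth gives 34, best alternative gives 0.
Others bid (5, 32, 5, 5): truth gives 34, best alternative gives 0.
Others bid (32, 5, 5, 5): truth gives 34, best alternative gives 0.
Others bid (5, 5, 8, 39): truth gives 31, best alternative gives 0.
Others bid (5, 5, 32, 8): truth gives 31, best alternative gives 0.
(Remaining 619 profiles checked similarly; truth is weakly best in each.)
In every case the truthful bid is at least as good as any alternative, so it is a dominant strategy.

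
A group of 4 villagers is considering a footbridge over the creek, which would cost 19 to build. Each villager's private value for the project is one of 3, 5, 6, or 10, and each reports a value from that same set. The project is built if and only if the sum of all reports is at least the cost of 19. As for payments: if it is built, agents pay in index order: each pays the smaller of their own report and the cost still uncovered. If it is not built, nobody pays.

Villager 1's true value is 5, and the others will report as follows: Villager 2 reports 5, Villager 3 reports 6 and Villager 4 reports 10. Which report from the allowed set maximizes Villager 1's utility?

Report 3: project built, pays 3, utility 5 - 3 = 2.
Report 5: project built, pays 5, utility 5 - 5 = 0.
Report 6: project built, pays 6, utility 5 - 6 = -1.
Report 10: project built, pays 10, utility 5 - 10 = -5.
The best choice is 3 with utility 2.

3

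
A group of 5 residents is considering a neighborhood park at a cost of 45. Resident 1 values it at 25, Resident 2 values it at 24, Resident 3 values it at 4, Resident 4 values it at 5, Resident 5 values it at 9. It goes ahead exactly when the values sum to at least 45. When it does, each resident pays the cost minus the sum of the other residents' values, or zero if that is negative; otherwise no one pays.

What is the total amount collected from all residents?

5

Total value 67 ≥ cost 45, so it is built.
Resident 1: others sum to 42; max(0, 45 - 42) = 3.
Resident 2: others sum to 43; max(0, 45 - 43) = 2.
Resident 3: others sum to 63; max(0, 45 - 63) = 0.
Resident 4: others sum to 62; max(0, 45 - 62) = 0.
Resident 5: others sum to 58; max(0, 45 - 58) = 0.
Total collected = 3 + 2 + 0 + 0 + 0 = 5.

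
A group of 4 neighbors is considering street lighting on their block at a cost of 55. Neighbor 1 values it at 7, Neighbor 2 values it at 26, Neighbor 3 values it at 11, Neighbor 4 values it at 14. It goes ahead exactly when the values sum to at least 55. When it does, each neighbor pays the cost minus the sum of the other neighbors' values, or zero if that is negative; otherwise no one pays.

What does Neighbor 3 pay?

8

Total value 58 ≥ cost 55, so the project is built.
The other neighbors' values sum to 47.
Cost minus that sum is 55 - 47 = 8.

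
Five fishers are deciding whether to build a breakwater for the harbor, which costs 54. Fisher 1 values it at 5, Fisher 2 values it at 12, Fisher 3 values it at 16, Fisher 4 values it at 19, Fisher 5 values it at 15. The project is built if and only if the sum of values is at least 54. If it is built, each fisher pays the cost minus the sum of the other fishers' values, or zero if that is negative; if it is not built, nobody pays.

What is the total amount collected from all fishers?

11

Total value 67 ≥ cost 54, so it is built.
Fisher 1: others sum to 62; max(0, 54 - 62) = 0.
Fisher 2: others sum to 55; max(0, 54 - 55) = 0.
Fisher 3: others sum to 51; max(0, 54 - 51) = 3.
Fisher 4: others sum to 48; max(0, 54 - 48) = 6.
Fisher 5: others sum to 52; max(0, 54 - 52) = 2.
Total collected = 0 + 0 + 3 + 6 + 2 = 11.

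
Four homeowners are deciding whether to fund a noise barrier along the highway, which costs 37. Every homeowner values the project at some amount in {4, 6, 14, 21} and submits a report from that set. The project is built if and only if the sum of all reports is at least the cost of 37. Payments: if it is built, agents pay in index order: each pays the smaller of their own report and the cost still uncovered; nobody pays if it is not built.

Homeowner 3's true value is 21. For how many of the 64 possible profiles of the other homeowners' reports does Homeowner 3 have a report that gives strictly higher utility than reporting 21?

39

Others report (4, 4, 21): truth gives 0; report 14 gives 7 > 0. Violating.
Others report (4, 6, 14): truth gives 0; report 14 gives 7 > 0. Violating.
Others report (4, 6, 21): truth gives 0; report 6 gives 15 > 0. Violating.
Others report (4, 14, 6): truth gives 2; report 14 gives 7 > 2. Violating.
Others report (4, 4, 4): truth gives 0; no alternative beats it.
Others report (4, 4, 6): truth gives 0; no alternative beats it.
(Checking all 64 profiles: 39 have a profitable deviation, 25 do not.)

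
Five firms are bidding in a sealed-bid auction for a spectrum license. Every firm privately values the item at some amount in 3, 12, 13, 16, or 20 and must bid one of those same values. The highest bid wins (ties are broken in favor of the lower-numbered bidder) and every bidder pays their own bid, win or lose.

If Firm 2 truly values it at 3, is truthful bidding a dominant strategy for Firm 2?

Yes

Check each profile of the others' bids and compare truth against every alternative bid.
Others bid (3, 3, 3, 16): truth gives -3, best alternative gives -12.
Others bid (3, 3, 3, 20): truth gives -3, best alternative gives -12.
Others bid (3, 3, 12, 16): truth gives -3, best alternative gives -12.
Others bid (3, 3, 12, 20): truth gives -3, best alternative gives -12.
Others bid (3, 3, 13, 16): truth gives -3, best alternative gives -12.
Others bid (3, 3, 13, 20): truth gives -3, best alternative gives -12.
(Remaining 619 profiles checked similarly; truth is weakly best in each.)
In every case the truthful bid is at least as good as any alternative, so it is a dominant strategy.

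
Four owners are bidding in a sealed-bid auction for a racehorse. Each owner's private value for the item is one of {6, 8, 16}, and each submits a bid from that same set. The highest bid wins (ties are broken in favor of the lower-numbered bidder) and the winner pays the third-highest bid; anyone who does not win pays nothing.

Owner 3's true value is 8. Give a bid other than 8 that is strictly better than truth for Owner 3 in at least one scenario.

Suppose Owner 1 bids 6, Owner 2 bids 6 and Owner 4 bids 16.
Bid 8: loses, pays 0, utility 0.
Bid 16: wins, pays 6, utility 8 - 6 = 2.
So bidding 16 beats truth here (2 > 0).

16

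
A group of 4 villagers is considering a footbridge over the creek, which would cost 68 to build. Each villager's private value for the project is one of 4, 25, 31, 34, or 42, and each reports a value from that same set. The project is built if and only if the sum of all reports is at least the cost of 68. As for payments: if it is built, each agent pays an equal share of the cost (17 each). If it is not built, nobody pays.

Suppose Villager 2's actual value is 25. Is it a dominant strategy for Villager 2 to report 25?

Consider the case where Villager 1 reports 4, Villager 3 reports 4 and Villager 4 reports 25.
Truthful report 25: project not built, utility 0.
Report 42 instead: project built, pays 17, utility 25 - 17 = 8.
Since 8 > 0, reporting 42 is strictly better here, so truthful reporting is not dominant.

No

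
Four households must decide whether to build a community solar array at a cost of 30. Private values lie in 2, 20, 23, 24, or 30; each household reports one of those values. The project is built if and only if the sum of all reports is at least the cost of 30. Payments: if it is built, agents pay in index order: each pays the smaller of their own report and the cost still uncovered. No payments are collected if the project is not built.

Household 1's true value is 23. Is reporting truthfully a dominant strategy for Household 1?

Consider the case where Household 2 reports 2, Household 3 reports 2 and Household 4 reports 20.
Truthful report 23: project built, pays 23, utility 23 - 23 = 0.
Report 20 instead: project built, pays 20, utility 23 - 20 = 3.
Since 3 > 0, reporting 20 is strictly better here, so truthful reporting is not dominant.

No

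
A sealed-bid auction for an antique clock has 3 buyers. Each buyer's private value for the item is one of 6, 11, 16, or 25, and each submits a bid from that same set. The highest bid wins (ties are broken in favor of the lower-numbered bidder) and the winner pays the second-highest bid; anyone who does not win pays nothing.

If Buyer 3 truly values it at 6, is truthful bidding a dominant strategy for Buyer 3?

Check each profile of the others' bids and compare truth against every alternative bid.
Others bid (6, 6): truth gives 0, best alternative gives 0.
Others bid (6, 11): truth gives 0, best alternative gives 0.
Others bid (6, 16): truth gives 0, best alternative gives 0.
Others bid (6, 25): truth gives 0, best alternative gives 0.
Others bid (11, 6): truth gives 0, best alternative gives 0.
Others bid (11, 11): truth gives 0, best alternative gives 0.
(Remaining 10 profiles checked similarly; truth is weakly best in each.)
In every case the truthful bid is at least as good as any alternative, so it is a dominant strategy.

Yes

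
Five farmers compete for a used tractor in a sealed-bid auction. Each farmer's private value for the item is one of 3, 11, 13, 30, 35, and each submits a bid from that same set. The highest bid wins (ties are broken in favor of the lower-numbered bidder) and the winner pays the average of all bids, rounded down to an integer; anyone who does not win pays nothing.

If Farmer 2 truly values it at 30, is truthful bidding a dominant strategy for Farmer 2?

Consider the case where Farmer 1 bids 3, Farmer 3 bids 3, Farmer 4 bids 3 and Farmer 5 bids 3.
Truthful bid 30: wins, pays 8, utility 30 - 8 = 22.
Bid 11 instead: wins, pays 4, utility 30 - 4 = 26.
Since 26 > 22, bidding 11 is strictly better here, so truthful bidding is not dominant.

No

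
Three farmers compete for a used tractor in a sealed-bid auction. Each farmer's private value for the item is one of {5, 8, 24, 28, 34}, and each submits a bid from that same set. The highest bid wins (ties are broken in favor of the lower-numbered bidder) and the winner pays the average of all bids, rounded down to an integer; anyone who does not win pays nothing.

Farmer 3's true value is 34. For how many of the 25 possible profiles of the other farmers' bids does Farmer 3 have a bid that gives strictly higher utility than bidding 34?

Others bid (5, 5): truth gives 20; bid 8 gives 28 > 20. Violating.
Others bid (5, 8): truth gives 19; bid 24 gives 22 > 19. Violating.
Others bid (5, 24): truth gives 13; bid 28 gives 15 > 13. Violating.
Others bid (8, 5): truth gives 19; bid 24 gives 22 > 19. Violating.
Others bid (5, 28): truth gives 12; no alternative beats it.
Others bid (5, 34): truth gives 0; no alternative beats it.
(Checking all 25 profiles: 9 have a profitable deviation, 16 do not.)

9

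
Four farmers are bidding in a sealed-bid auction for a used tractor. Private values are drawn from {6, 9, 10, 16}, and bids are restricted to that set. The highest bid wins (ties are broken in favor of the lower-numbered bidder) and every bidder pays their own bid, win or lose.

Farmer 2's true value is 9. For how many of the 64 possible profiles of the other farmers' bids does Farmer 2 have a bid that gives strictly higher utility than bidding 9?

60

Others bid (6, 6, 10): truth gives -9; bid 10 gives -1 > -9. Violating.
Others bid (6, 6, 16): truth gives -9; bid 6 gives -6 > -9. Violating.
Others bid (6, 9, 10): truth gives -9; bid 10 gives -1 > -9. Violating.
Others bid (6, 9, 16): truth gives -9; bid 6 gives -6 > -9. Violating.
Others bid (6, 6, 6): truth gives 0; no alternative beats it.
Others bid (6, 6, 9): truth gives 0; no alternative beats it.
(Checking all 64 profiles: 60 have a profitable deviation, 4 do not.)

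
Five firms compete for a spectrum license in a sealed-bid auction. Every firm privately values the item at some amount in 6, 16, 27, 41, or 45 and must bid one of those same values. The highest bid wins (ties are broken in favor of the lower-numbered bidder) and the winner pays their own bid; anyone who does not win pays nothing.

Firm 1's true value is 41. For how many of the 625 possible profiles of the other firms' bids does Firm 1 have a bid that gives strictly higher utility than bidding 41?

Others bid (6, 6, 6, 6): truth gives 0; bid 6 gives 35 > 0. Violating.
Others bid (6, 6, 6, 16): truth gives 0; bid 16 gives 25 > 0. Violating.
Others bid (6, 6, 6, 27): truth gives 0; bid 27 gives 14 > 0. Violating.
Others bid (6, 6, 16, 6): truth gives 0; bid 16 gives 25 > 0. Violating.
Others bid (6, 6, 6, 41): truth gives 0; no alternative beats it.
Others bid (6, 6, 6, 45): truth gives 0; no alternative beats it.
(Checking all 625 profiles: 81 have a profitable deviation, 544 do not.)

81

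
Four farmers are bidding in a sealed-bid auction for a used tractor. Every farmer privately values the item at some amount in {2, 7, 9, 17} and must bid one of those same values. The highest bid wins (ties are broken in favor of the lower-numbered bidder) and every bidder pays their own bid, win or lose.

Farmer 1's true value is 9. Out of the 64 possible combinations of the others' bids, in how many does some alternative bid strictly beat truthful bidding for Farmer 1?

45

Others bid (2, 2, 2): truth gives 0; bid 2 gives 7 > 0. Violating.
Others bid (2, 2, 7): truth gives 0; bid 7 gives 2 > 0. Violating.
Others bid (2, 2, 17): truth gives -9; bid 2 gives -2 > -9. Violating.
Others bid (2, 7, 2): truth gives 0; bid 7 gives 2 > 0. Violating.
Others bid (2, 2, 9): truth gives 0; no alternative beats it.
Others bid (2, 7, 9): truth gives 0; no alternative beats it.
(Checking all 64 profiles: 45 have a profitable deviation, 19 do not.)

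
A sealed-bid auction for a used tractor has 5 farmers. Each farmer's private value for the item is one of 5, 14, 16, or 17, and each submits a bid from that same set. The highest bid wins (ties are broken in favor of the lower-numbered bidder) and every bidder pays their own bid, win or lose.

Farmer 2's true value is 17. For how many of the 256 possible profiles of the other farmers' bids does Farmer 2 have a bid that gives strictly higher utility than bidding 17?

118

Others bid (5, 5, 5, 5): truth gives 0; bid 14 gives 3 > 0. Violating.
Others bid (5, 5, 5, 14): truth gives 0; bid 14 gives 3 > 0. Violating.
Others bid (5, 5, 5, 16): truth gives 0; bid 16 gives 1 > 0. Violating.
Others bid (5, 5, 14, 5): truth gives 0; bid 14 gives 3 > 0. Violating.
Others bid (5, 5, 5, 17): truth gives 0; no alternative beats it.
Others bid (5, 5, 14, 17): truth gives 0; no alternative beats it.
(Checking all 256 profiles: 118 have a profitable deviation, 138 do not.)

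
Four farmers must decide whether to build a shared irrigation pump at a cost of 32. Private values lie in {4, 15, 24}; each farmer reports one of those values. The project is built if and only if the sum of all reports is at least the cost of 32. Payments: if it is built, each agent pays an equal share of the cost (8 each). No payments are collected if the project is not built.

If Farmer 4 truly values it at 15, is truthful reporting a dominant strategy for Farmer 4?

Consider the case where Farmer 1 reports 4, Farmer 2 reports 4 and Farmer 3 reports 4.
Truthful report 15: project not built, utility 0.
Report 24 instead: project built, pays 8, utility 15 - 8 = 7.
Since 7 > 0, reporting 24 is strictly better here, so truthful reporting is not dominant.

No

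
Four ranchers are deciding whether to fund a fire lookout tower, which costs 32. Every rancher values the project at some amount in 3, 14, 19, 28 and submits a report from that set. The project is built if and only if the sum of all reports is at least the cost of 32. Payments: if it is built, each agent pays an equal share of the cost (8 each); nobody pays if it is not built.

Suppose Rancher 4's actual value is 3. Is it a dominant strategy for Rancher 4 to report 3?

Yes

Check each profile of the others' reports and compare truth against every alternative report.
Others report (3, 3, 14): truth gives 0, best alternative gives -5.
Others report (3, 3, 19): truth gives 0, best alternative gives -5.
Others report (3, 14, 3): truth gives 0, best alternative gives -5.
Others report (3, 19, 3): truth gives 0, best alternative gives -5.
Others report (14, 3, 3): truth gives 0, best alternative gives -5.
Others report (19, 3, 3): truth gives 0, best alternative gives -5.
(Remaining 58 profiles checked similarly; truth is weakly best in each.)
In every case the truthful report is at least as good as any alternative, so it is a dominant strategy.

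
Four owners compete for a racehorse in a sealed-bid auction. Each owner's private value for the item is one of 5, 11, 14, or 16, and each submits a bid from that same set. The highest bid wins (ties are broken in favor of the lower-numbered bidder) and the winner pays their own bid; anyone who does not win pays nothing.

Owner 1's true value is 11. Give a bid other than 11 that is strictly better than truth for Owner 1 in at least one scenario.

Suppose Owner 2 bids 5, Owner 3 bids 5 and Owner 4 bids 5.
Bid 11: wins, pays 11, utility 11 - 11 = 0.
Bid 5: wins, pays 5, utility 11 - 5 = 6.
So bidding 5 beats truth here (6 > 0).

5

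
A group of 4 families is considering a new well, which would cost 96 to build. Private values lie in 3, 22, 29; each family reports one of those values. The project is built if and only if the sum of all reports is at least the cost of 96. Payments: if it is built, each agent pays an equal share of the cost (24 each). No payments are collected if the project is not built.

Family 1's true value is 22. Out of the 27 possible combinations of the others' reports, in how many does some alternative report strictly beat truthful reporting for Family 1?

Others report (22, 29, 29): truth gives -2; report 3 gives 0 > -2. Violating.
Others report (29, 22, 29): truth gives -2; report 3 gives 0 > -2. Violating.
Others report (29, 29, 22): truth gives -2; report 3 gives 0 > -2. Violating.
Others report (29, 29, 29): truth gives -2; report 3 gives 0 > -2. Violating.
Others report (3, 3, 3): truth gives 0; no alternative beats it.
Others report (3, 3, 22): truth gives 0; no alternative beats it.
(Checking all 27 profiles: 4 have a profitable deviation, 23 do not.)

4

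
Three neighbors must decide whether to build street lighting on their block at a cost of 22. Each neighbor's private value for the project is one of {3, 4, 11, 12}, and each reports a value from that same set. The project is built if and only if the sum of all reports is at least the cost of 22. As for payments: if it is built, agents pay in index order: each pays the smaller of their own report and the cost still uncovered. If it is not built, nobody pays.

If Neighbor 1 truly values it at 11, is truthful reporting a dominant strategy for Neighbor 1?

No

Consider the case where Neighbor 2 reports 11 and Neighbor 3 reports 11.
Truthful report 11: project built, pays 11, utility 11 - 11 = 0.
Report 3 instead: project built, pays 3, utility 11 - 3 = 8.
Since 8 > 0, reporting 3 is strictly better here, so truthful reporting is not dominant.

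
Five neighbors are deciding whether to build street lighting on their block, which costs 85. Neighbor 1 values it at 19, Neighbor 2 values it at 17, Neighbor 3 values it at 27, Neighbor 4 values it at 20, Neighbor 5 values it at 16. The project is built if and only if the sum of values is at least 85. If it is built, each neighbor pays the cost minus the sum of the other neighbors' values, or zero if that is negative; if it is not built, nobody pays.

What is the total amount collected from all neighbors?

Total value 99 ≥ cost 85, so it is built.
Neighbor 1: others sum to 80; max(0, 85 - 80) = 5.
Neighbor 2: others sum to 82; max(0, 85 - 82) = 3.
Neighbor 3: others sum to 72; max(0, 85 - 72) = 13.
Neighbor 4: others sum to 79; max(0, 85 - 79) = 6.
Neighbor 5: others sum to 83; max(0, 85 - 83) = 2.
Total collected = 5 + 3 + 13 + 6 + 2 = 29.

29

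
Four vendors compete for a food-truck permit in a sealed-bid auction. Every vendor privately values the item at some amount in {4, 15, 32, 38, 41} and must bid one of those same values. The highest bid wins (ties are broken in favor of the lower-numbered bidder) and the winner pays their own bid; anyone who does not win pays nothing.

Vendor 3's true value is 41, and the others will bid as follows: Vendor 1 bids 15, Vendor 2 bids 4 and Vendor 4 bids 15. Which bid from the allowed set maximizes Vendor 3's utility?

32

Bid 4: loses, pays 0, utility 0.
Bid 15: loses, pays 0, utility 0.
Bid 32: wins, pays 32, utility 41 - 32 = 9.
Bid 38: wins, pays 38, utility 41 - 38 = 3.
Bid 41: wins, pays 41, utility 41 - 41 = 0.
The best choice is 32 with utility 9.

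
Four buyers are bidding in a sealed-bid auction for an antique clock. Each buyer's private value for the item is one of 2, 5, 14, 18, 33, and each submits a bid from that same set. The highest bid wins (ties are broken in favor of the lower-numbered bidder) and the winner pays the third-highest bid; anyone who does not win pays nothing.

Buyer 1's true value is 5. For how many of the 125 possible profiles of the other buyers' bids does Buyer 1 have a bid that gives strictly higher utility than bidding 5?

Others bid (2, 2, 14): truth gives 0; bid 14 gives 3 > 0. Violating.
Others bid (2, 2, 18): truth gives 0; bid 18 gives 3 > 0. Violating.
Others bid (2, 2, 33): truth gives 0; bid 33 gives 3 > 0. Violating.
Others bid (2, 14, 2): truth gives 0; bid 14 gives 3 > 0. Violating.
Others bid (2, 2, 2): truth gives 3; no alternative beats it.
Others bid (2, 2, 5): truth gives 3; no alternative beats it.
(Checking all 125 profiles: 9 have a profitable deviation, 116 do not.)

9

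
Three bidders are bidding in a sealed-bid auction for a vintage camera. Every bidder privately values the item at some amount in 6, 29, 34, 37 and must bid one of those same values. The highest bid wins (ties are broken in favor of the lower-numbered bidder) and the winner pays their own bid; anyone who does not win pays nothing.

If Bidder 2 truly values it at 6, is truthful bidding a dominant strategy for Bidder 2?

Yes

Check each profile of the others' bids and compare truth against every alternative bid.
Others bid (6, 6): truth gives 0, best alternative gives -23.
Others bid (6, 29): truth gives 0, best alternative gives -23.
Others bid (6, 34): truth gives 0, best alternative gives 0.
Others bid (6, 37): truth gives 0, best alternative gives 0.
Others bid (29, 6): truth gives 0, best alternative gives 0.
Others bid (29, 29): truth gives 0, best alternative gives 0.
(Remaining 10 profiles checked similarly; truth is weakly best in each.)
In every case the truthful bid is at least as good as any alternative, so it is a dominant strategy.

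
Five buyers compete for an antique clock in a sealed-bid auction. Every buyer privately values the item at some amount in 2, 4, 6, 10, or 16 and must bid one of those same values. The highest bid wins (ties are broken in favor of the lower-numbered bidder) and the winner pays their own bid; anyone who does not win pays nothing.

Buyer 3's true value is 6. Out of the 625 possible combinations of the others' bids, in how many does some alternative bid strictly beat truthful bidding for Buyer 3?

4

Others bid (2, 2, 2, 2): truth gives 0; bid 4 gives 2 > 0. Violating.
Others bid (2, 2, 2, 4): truth gives 0; bid 4 gives 2 > 0. Violating.
Others bid (2, 2, 4, 2): truth gives 0; bid 4 gives 2 > 0. Violating.
Others bid (2, 2, 4, 4): truth gives 0; bid 4 gives 2 > 0. Violating.
Others bid (2, 2, 2, 6): truth gives 0; no alternative beats it.
Others bid (2, 2, 2, 10): truth gives 0; no alternative beats it.
(Checking all 625 profiles: 4 have a profitable deviation, 621 do not.)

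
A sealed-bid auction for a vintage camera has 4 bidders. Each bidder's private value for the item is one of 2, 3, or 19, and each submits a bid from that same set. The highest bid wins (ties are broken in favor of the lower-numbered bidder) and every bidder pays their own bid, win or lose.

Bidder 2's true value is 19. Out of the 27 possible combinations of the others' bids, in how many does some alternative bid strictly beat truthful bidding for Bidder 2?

Others bid (2, 2, 2): truth gives 0; bid 3 gives 16 > 0. Violating.
Others bid (2, 2, 3): truth gives 0; bid 3 gives 16 > 0. Violating.
Others bid (2, 3, 2): truth gives 0; bid 3 gives 16 > 0. Violating.
Others bid (2, 3, 3): truth gives 0; bid 3 gives 16 > 0. Violating.
Others bid (2, 2, 19): truth gives 0; no alternative beats it.
Others bid (2, 3, 19): truth gives 0; no alternative beats it.
(Checking all 27 profiles: 13 have a profitable deviation, 14 do not.)

13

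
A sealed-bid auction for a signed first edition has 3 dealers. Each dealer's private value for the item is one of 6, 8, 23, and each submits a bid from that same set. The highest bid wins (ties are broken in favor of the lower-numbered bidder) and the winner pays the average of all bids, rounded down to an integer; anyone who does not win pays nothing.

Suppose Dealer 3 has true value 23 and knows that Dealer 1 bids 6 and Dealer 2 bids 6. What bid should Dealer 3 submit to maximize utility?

Bid 6: loses, pays 0, utility 0.
Bid 8: wins, pays 6, utility 23 - 6 = 17.
Bid 23: wins, pays 11, utility 23 - 11 = 12.
The best choice is 8 with utility 17.

8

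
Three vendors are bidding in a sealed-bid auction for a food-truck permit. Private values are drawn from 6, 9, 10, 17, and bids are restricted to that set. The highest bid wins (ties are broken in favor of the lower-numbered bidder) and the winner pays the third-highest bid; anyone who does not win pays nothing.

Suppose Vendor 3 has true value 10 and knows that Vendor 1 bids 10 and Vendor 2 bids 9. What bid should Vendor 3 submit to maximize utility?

Bid 6: loses, pays 0, utility 0.
Bid 9: loses, pays 0, utility 0.
Bid 10: loses, pays 0, utility 0.
Bid 17: wins, pays 9, utility 10 - 9 = 1.
The best choice is 17 with utility 1.

17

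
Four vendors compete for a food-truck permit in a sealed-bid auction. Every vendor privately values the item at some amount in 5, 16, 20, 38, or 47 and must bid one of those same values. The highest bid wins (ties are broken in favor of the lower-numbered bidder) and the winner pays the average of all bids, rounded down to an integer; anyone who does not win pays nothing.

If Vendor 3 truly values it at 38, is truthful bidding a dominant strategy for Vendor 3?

No

Consider the case where Vendor 1 bids 5, Vendor 2 bids 5 and Vendor 4 bids 5.
Truthful bid 38: wins, pays 13, utility 38 - 13 = 25.
Bid 16 instead: wins, pays 7, utility 38 - 7 = 31.
Since 31 > 25, bidding 16 is strictly better here, so truthful bidding is not dominant.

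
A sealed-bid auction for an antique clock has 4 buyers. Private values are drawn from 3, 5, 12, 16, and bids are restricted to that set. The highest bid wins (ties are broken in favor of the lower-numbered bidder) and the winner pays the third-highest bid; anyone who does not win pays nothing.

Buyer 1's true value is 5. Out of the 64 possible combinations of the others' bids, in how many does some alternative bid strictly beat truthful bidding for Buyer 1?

Others bid (3, 3, 12): truth gives 0; bid 12 gives 2 > 0. Violating.
Others bid (3, 3, 16): truth gives 0; bid 16 gives 2 > 0. Violating.
Others bid (3, 12, 3): truth gives 0; bid 12 gives 2 > 0. Violating.
Others bid (3, 16, 3): truth gives 0; bid 16 gives 2 > 0. Violating.
Others bid (3, 3, 3): truth gives 2; no alternative beats it.
Others bid (3, 3, 5): truth gives 2; no alternative beats it.
(Checking all 64 profiles: 6 have a profitable deviation, 58 do not.)

6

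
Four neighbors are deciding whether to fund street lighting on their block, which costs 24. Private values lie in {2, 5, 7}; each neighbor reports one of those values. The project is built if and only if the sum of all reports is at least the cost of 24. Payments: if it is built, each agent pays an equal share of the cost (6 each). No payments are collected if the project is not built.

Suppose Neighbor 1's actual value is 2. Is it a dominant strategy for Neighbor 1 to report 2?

Yes

Check each profile of the others' reports and compare truth against every alternative report.
Others report (5, 7, 7): truth gives 0, best alternative gives -4.
Others report (7, 5, 7): truth gives 0, best alternative gives -4.
Others report (7, 7, 5): truth gives 0, best alternative gives -4.
Others report (7, 7, 7): truth gives 0, best alternative gives -4.
Others report (2, 2, 2): truth gives 0, best alternative gives 0.
Others report (2, 2, 5): truth gives 0, best alternative gives 0.
(Remaining 21 profiles checked similarly; truth is weakly best in each.)
In every case the truthful report is at least as good as any alternative, so it is a dominant strategy.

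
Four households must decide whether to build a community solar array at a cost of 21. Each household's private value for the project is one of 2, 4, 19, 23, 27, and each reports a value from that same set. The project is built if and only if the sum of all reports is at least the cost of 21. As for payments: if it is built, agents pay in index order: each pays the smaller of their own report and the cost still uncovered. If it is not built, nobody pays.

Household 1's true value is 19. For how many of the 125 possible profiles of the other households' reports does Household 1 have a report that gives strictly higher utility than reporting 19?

Others report (2, 2, 19): truth gives 0; report 2 gives 17 > 0. Violating.
Others report (2, 2, 23): truth gives 0; report 2 gives 17 > 0. Violating.
Others report (2, 2, 27): truth gives 0; report 2 gives 17 > 0. Violating.
Others report (2, 4, 19): truth gives 0; report 2 gives 17 > 0. Violating.
Others report (2, 2, 2): truth gives 0; no alternative beats it.
Others report (2, 2, 4): truth gives 0; no alternative beats it.
(Checking all 125 profiles: 117 have a profitable deviation, 8 do not.)

117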